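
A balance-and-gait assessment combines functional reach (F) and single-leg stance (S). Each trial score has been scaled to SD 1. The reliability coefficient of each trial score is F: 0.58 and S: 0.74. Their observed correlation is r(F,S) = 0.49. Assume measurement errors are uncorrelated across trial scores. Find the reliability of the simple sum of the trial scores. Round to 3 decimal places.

Var(F+S) = 2 + 2·[0.49] = 2 + 0.98 = 2.98.
Because errors are independent across components, Cov(Tᵢ,Tⱼ) = Cov(Xᵢ,Xⱼ); the off-diagonal part of the true-score variance is the same as above.
True-score variance = [0.58 + 0.74] + 0.98 = 1.32 + 0.98 = 2.3.
Reliability = 2.3 / 2.98 = 0.772.

0.772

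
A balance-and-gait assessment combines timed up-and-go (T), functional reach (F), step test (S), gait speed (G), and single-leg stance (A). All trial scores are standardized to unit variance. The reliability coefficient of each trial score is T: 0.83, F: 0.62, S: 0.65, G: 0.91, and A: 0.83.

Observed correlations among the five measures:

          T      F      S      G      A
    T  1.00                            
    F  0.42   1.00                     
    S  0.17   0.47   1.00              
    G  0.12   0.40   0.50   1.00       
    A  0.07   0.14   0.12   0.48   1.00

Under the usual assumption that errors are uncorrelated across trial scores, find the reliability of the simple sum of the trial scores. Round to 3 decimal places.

Var(T+F+S+G+A) = 5 + 2·[0.42 + 0.17 + 0.12 + 0.07 + 0.47 + 0.40 + 0.14 + 0.50 + 0.12 + 0.48] = 5 + 5.78 = 10.78.
Under uncorrelated errors the observed covariances equal the true-score covariances, so only the own-variance terms attenuate.
True-score variance = [0.83 + 0.62 + 0.65 + 0.91 + 0.83] + 5.78 = 3.84 + 5.78 = 9.62.
Reliability = 9.62 / 10.78 = 0.892.

0.892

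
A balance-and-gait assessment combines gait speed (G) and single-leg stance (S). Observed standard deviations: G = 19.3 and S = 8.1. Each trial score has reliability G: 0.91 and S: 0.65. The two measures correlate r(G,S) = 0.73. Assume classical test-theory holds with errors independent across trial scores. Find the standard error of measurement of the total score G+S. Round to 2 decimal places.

7.52

Var(total) = 438.1 + 228.242 = 666.342.
True-score variance = 381.612 + 228.242 = 609.854, so reliability = 0.9152.
Error variance = 666.342 − 609.854 = 56.4876; SEM = √56.4876 = 7.52.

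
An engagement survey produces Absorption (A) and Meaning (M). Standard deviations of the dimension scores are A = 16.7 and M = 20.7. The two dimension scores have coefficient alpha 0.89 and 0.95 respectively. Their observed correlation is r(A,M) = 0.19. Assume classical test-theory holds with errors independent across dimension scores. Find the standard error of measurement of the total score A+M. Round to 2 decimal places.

Var(total) = 707.38 + 131.362 = 838.742.
True-score variance = 655.278 + 131.362 = 786.64, so reliability = 0.9379.
Error variance = 838.742 − 786.64 = 52.1024; SEM = √52.1024 = 7.22.

7.22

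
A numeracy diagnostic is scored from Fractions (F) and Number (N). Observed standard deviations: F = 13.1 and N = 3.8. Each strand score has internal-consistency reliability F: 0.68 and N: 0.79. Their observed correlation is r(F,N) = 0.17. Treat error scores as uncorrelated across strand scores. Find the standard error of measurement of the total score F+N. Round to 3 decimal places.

Var(total) = 186.05 + 16.9252 = 202.975.
True-score variance = 128.102 + 16.9252 = 145.028, so reliability = 0.7145.
Error variance = 202.975 − 145.028 = 57.9476; SEM = √57.9476 = 7.612.

7.612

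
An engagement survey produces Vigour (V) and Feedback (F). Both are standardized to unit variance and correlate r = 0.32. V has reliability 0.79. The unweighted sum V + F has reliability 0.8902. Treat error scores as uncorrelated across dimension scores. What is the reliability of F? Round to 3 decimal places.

0.920

Var(V+F) = 2 + 2·0.32 = 2.640.
True-score variance = ρ_V + ρ_F + 2·0.32, so 0.8902 = (0.79 + ρ_F + 0.64) / 2.640.
ρ_F = 0.8902·2.640 − 0.79 − 0.64 = 0.920.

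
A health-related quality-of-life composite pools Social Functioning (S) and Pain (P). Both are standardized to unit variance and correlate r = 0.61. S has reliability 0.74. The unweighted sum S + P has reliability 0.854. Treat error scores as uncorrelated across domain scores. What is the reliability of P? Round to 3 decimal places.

0.790

Var(S+P) = 2 + 2·0.61 = 3.220.
True-score variance = ρ_S + ρ_P + 2·0.61, so 0.854 = (0.74 + ρ_P + 1.22) / 3.220.
ρ_P = 0.854·3.220 − 0.74 − 1.22 = 0.790.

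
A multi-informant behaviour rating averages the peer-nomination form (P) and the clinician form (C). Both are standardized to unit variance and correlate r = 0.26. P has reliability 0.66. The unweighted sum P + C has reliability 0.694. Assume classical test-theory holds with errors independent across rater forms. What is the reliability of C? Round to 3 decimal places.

Var(P+C) = 2 + 2·0.26 = 2.520.
True-score variance = ρ_P + ρ_C + 2·0.26, so 0.694 = (0.66 + ρ_C + 0.52) / 2.520.
ρ_C = 0.694·2.520 − 0.66 − 0.52 = 0.569.

0.569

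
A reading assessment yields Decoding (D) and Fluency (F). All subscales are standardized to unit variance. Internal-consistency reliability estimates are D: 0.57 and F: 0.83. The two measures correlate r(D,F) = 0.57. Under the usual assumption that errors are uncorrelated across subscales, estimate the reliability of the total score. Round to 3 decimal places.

0.809

Var(D+F) = 2 + 2·[0.57] = 2 + 1.14 = 3.14.
With uncorrelated errors the cross-covariances are all true-score covariance, so they carry over unchanged; only the diagonal terms shrink to ρᵢσᵢ².
True-score variance = [0.57 + 0.83] + 1.14 = 1.4 + 1.14 = 2.54.
Reliability = 2.54 / 3.14 = 0.809.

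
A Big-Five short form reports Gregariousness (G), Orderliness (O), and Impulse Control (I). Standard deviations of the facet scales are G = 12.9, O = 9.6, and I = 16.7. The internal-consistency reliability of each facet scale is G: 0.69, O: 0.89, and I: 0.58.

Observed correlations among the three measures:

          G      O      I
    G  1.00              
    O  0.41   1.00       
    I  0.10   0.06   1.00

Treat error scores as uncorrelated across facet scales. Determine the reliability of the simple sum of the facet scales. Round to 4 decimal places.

Var(G+O+I) = 12.9² + 9.6² + 16.7² + 2·[12.9·9.6·0.41 + 12.9·16.7·0.10 + 9.6·16.7·0.06] = 537.46 + 163.873 = 701.333.
With uncorrelated errors the cross-covariances are all true-score covariance, so they carry over unchanged; only the diagonal terms shrink to ρᵢσᵢ².
True-score variance = [12.9²·0.69 + 9.6²·0.89 + 16.7²·0.58] + 163.873 = 358.601 + 163.873 = 522.475.
Reliability = 522.475 / 701.333 = 0.7450.

0.7450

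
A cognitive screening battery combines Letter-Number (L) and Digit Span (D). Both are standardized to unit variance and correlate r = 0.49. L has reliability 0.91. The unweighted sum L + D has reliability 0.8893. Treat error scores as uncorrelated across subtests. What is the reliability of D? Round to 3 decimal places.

Var(L+D) = 2 + 2·0.49 = 2.980.
True-score variance = ρ_L + ρ_D + 2·0.49, so 0.8893 = (0.91 + ρ_D + 0.98) / 2.980.
ρ_D = 0.8893·2.980 − 0.91 − 0.98 = 0.760.

0.760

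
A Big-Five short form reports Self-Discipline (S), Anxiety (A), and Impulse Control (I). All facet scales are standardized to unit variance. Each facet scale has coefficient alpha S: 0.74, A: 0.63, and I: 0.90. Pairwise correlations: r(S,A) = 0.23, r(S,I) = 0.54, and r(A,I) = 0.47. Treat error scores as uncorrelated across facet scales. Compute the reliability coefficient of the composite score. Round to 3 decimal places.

0.867

Var(S+A+I) = 3 + 2·[0.23 + 0.54 + 0.47] = 3 + 2.48 = 5.48.
With uncorrelated errors the cross-covariances are all true-score covariance, so they carry over unchanged; only the diagonal terms shrink to ρᵢσᵢ².
True-score variance = [0.74 + 0.63 + 0.90] + 2.48 = 2.27 + 2.48 = 4.75.
Reliability = 4.75 / 5.48 = 0.867.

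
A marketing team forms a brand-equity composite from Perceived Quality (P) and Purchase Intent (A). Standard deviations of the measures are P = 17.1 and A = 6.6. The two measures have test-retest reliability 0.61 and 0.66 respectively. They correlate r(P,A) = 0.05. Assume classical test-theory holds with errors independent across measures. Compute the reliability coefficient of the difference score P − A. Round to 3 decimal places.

0.603

Var(P−A) = 17.1² + 6.6² − 2·17.1·6.6·0.05 = 335.97 − 11.286 = 324.684.
Under uncorrelated errors the observed covariances equal the true-score covariances, so only the own-variance terms attenuate.
True-score variance = [17.1²·0.61 + 6.6²·0.66] − 11.286 = 207.12 − 11.286 = 195.834.
Reliability = 195.834 / 324.684 = 0.603.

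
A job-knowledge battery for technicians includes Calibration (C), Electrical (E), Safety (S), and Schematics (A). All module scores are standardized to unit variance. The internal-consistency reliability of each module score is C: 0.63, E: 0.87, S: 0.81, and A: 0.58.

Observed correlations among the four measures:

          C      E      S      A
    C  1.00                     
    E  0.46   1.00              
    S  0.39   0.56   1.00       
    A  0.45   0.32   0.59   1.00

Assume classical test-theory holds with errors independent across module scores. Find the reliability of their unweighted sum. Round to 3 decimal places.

Var(C+E+S+A) = 4 + 2·[0.46 + 0.39 + 0.45 + 0.56 + 0.32 + 0.59] = 4 + 5.54 = 9.54.
With uncorrelated errors the cross-covariances are all true-score covariance, so they carry over unchanged; only the diagonal terms shrink to ρᵢσᵢ².
True-score variance = [0.63 + 0.87 + 0.81 + 0.58] + 5.54 = 2.89 + 5.54 = 8.43.
Reliability = 8.43 / 9.54 = 0.884.

0.884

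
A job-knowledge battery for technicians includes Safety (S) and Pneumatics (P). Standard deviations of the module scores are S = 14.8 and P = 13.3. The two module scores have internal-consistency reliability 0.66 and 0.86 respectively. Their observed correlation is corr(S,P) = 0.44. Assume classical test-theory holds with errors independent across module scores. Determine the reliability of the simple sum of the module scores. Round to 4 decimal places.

Var(S+P) = 14.8² + 13.3² + 2·[14.8·13.3·0.44] = 395.93 + 173.219 = 569.149.
With uncorrelated errors the cross-covariances are all true-score covariance, so they carry over unchanged; only the diagonal terms shrink to ρᵢσᵢ².
True-score variance = [14.8²·0.66 + 13.3²·0.86] + 173.219 = 296.692 + 173.219 = 469.911.
Reliability = 469.911 / 569.149 = 0.8256.

0.8256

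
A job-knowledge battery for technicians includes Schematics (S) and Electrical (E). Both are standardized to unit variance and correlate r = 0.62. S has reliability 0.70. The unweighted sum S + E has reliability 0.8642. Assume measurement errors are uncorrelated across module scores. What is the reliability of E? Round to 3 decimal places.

0.860

Var(S+E) = 2 + 2·0.62 = 3.240.
True-score variance = ρ_S + ρ_E + 2·0.62, so 0.8642 = (0.70 + ρ_E + 1.24) / 3.240.
ρ_E = 0.8642·3.240 − 0.70 − 1.24 = 0.860.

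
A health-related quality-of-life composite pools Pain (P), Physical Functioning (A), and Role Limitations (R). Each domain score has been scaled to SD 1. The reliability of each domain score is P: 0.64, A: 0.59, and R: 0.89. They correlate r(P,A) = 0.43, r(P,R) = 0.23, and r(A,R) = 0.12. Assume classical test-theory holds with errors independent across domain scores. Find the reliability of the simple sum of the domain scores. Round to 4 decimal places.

Var(P+A+R) = 3 + 2·[0.43 + 0.23 + 0.12] = 3 + 1.56 = 4.56.
Under uncorrelated errors the observed covariances equal the true-score covariances, so only the own-variance terms attenuate.
True-score variance = [0.64 + 0.59 + 0.89] + 1.56 = 2.12 + 1.56 = 3.68.
Reliability = 3.68 / 4.56 = 0.8070.

0.8070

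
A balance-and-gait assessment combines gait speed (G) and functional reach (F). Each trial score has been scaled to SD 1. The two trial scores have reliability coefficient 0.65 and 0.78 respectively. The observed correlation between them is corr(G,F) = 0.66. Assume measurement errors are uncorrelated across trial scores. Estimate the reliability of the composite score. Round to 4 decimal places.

Var(G+F) = 2 + 2·[0.66] = 2 + 1.32 = 3.32.
Because errors are independent across components, Cov(Tᵢ,Tⱼ) = Cov(Xᵢ,Xⱼ); the off-diagonal part of the true-score variance is the same as above.
True-score variance = [0.65 + 0.78] + 1.32 = 1.43 + 1.32 = 2.75.
Reliability = 2.75 / 3.32 = 0.8283.

0.8283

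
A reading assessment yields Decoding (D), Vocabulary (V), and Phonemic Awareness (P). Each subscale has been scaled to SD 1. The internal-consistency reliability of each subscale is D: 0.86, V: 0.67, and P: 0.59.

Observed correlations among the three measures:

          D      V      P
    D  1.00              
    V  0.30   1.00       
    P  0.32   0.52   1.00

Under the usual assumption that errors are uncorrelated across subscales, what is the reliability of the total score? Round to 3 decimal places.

0.833

Var(D+V+P) = 3 + 2·[0.30 + 0.32 + 0.52] = 3 + 2.28 = 5.28.
Under uncorrelated errors the observed covariances equal the true-score covariances, so only the own-variance terms attenuate.
True-score variance = [0.86 + 0.67 + 0.59] + 2.28 = 2.12 + 2.28 = 4.4.
Reliability = 4.4 / 5.28 = 0.833.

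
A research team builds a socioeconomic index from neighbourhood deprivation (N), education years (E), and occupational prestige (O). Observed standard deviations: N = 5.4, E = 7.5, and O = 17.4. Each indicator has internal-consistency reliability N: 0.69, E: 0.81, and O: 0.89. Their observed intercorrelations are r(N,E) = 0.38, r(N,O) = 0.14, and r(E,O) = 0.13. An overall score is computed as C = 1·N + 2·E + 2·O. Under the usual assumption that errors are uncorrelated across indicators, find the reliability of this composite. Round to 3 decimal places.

0.892

Var(C) = 5.4² + 2²·7.5² + 2²·17.4² + 2·[2·5.4·7.5·0.38 + 2·5.4·17.4·0.14 + 4·7.5·17.4·0.13] = 1465.2 + 249.898 = 1715.1.
Because errors are independent across components, Cov(Tᵢ,Tⱼ) = Cov(Xᵢ,Xⱼ); the off-diagonal part of the true-score variance is the same as above.
True-score variance = [5.4²·0.69 + 2²·7.5²·0.81 + 2²·17.4²·0.89] + 249.898 = 1280.2 + 249.898 = 1530.09.
Reliability = 1530.09 / 1715.1 = 0.892.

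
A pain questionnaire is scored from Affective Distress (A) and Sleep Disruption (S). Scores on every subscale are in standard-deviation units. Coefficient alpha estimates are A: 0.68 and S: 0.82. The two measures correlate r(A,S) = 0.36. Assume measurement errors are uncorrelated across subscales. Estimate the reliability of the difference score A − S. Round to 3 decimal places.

Var(A−S) = 1 + 1 − 2·0.36 = 2 − 0.72 = 1.28.
With uncorrelated errors the cross-covariances are all true-score covariance, so they carry over unchanged; only the diagonal terms shrink to ρᵢσᵢ².
True-score variance = [0.68 + 0.82] − 0.72 = 1.5 − 0.72 = 0.78.
Reliability = 0.78 / 1.28 = 0.609.

0.609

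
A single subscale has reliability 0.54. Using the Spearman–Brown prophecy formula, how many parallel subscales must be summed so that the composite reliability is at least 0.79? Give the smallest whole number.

4

k ≥ ρ*(1−ρ₁)/(ρ₁(1−ρ*)) = 0.79·0.46 / (0.54·0.21) = 3.205.
Smallest integer k = 4.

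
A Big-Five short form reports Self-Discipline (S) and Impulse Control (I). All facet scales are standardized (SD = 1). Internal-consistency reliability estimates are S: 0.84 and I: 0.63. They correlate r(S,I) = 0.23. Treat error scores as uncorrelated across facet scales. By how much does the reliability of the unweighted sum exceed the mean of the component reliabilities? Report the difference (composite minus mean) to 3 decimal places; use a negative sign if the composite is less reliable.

0.050

Var(sum) = 2 + 0.46 = 2.46; true-score variance = 1.47 + 0.46 = 1.93; composite reliability = 0.7846.
Mean component reliability = 0.7350.
Difference = 0.7846 − 0.7350 = 0.050.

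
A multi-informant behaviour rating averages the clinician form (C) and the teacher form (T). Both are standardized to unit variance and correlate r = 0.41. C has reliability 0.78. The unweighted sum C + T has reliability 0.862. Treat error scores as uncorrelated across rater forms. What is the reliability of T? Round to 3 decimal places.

0.831

Var(C+T) = 2 + 2·0.41 = 2.820.
True-score variance = ρ_C + ρ_T + 2·0.41, so 0.862 = (0.78 + ρ_T + 0.82) / 2.820.
ρ_T = 0.862·2.820 − 0.78 − 0.82 = 0.831.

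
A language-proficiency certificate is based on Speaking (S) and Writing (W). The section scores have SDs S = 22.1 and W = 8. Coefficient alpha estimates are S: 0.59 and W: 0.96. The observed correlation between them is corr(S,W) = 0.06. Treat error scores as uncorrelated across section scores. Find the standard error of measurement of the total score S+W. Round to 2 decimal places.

Var(total) = 552.41 + 21.216 = 573.626.
True-score variance = 349.602 + 21.216 = 370.818, so reliability = 0.6464.
Error variance = 573.626 − 370.818 = 202.808; SEM = √202.808 = 14.24.

14.24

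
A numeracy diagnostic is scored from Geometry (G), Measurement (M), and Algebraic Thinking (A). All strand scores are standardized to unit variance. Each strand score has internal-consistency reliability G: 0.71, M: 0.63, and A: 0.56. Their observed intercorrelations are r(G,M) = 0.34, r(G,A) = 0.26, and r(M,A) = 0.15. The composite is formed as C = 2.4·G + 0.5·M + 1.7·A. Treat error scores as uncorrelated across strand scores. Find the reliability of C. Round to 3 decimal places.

Var(C) = 2.4² + 0.5² + 1.7² + 2·[1.2·0.34 + 4.08·0.26 + 0.85·0.15] = 8.9 + 3.1926 = 12.0926.
With uncorrelated errors the cross-covariances are all true-score covariance, so they carry over unchanged; only the diagonal terms shrink to ρᵢσᵢ².
True-score variance = [2.4²·0.71 + 0.5²·0.63 + 1.7²·0.56] + 3.1926 = 5.8655 + 3.1926 = 9.0581.
Reliability = 9.0581 / 12.0926 = 0.749.

0.749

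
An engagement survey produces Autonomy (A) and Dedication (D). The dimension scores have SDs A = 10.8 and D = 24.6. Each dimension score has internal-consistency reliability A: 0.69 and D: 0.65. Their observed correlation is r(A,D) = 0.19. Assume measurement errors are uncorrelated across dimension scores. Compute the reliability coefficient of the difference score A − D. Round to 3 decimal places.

0.601

Var(A−D) = 10.8² + 24.6² − 2·10.8·24.6·0.19 = 721.8 − 100.958 = 620.842.
With uncorrelated errors the cross-covariances are all true-score covariance, so they carry over unchanged; only the diagonal terms shrink to ρᵢσᵢ².
True-score variance = [10.8²·0.69 + 24.6²·0.65] − 100.958 = 473.836 − 100.958 = 372.877.
Reliability = 372.877 / 620.842 = 0.601.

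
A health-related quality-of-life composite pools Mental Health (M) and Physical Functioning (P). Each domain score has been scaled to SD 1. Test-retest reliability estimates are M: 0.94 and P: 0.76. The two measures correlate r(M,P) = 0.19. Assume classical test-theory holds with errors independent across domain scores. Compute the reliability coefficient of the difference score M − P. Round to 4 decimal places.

0.8148

Var(M−P) = 1 + 1 − 2·0.19 = 2 − 0.38 = 1.62.
With uncorrelated errors the cross-covariances are all true-score covariance, so they carry over unchanged; only the diagonal terms shrink to ρᵢσᵢ².
True-score variance = [0.94 + 0.76] − 0.38 = 1.7 − 0.38 = 1.32.
Reliability = 1.32 / 1.62 = 0.8148.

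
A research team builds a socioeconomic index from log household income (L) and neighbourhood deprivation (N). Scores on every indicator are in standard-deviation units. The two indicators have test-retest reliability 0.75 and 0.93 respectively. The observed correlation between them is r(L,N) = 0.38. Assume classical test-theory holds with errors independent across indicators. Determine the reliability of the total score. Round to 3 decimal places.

0.884

Var(L+N) = 2 + 2·[0.38] = 2 + 0.76 = 2.76.
With uncorrelated errors the cross-covariances are all true-score covariance, so they carry over unchanged; only the diagonal terms shrink to ρᵢσᵢ².
True-score variance = [0.75 + 0.93] + 0.76 = 1.68 + 0.76 = 2.44.
Reliability = 2.44 / 2.76 = 0.884.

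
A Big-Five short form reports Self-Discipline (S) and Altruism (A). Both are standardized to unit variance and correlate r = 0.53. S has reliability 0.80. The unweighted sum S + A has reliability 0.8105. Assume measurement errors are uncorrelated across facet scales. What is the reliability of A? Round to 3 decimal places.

Var(S+A) = 2 + 2·0.53 = 3.060.
True-score variance = ρ_S + ρ_A + 2·0.53, so 0.8105 = (0.80 + ρ_A + 1.06) / 3.060.
ρ_A = 0.8105·3.060 − 0.80 − 1.06 = 0.620.

0.620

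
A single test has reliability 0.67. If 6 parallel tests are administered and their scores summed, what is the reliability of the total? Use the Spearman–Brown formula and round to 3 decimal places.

0.924

ρ_k = kρ / (1 + (k−1)ρ) = 6·0.67 / (1 + 5·0.67) = 4.020 / 4.350 = 0.924.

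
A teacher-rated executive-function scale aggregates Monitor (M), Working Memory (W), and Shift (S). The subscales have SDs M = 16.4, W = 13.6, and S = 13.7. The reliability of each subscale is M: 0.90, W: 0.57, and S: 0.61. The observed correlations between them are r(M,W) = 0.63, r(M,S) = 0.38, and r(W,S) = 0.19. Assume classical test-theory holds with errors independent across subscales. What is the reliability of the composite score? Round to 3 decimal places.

0.846

Var(M+W+S) = 16.4² + 13.6² + 13.7² + 2·[16.4·13.6·0.63 + 16.4·13.7·0.38 + 13.6·13.7·0.19] = 641.61 + 522.589 = 1164.2.
With uncorrelated errors the cross-covariances are all true-score covariance, so they carry over unchanged; only the diagonal terms shrink to ρᵢσᵢ².
True-score variance = [16.4²·0.90 + 13.6²·0.57 + 13.7²·0.61] + 522.589 = 461.982 + 522.589 = 984.571.
Reliability = 984.571 / 1164.2 = 0.846.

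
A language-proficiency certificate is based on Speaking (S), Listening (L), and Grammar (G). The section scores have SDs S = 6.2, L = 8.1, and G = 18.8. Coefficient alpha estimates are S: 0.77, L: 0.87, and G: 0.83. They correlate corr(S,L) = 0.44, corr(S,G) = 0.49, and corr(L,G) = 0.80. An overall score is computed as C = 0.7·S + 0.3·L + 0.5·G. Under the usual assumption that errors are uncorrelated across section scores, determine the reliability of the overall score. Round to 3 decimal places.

0.899

Var(C) = 0.7²·6.2² + 0.3²·8.1² + 0.5²·18.8² + 2·[0.21·6.2·8.1·0.44 + 0.35·6.2·18.8·0.49 + 0.15·8.1·18.8·0.80] = 113.101 + 85.8079 = 198.908.
With uncorrelated errors the cross-covariances are all true-score covariance, so they carry over unchanged; only the diagonal terms shrink to ρᵢσᵢ².
True-score variance = [0.7²·6.2²·0.77 + 0.3²·8.1²·0.87 + 0.5²·18.8²·0.83] + 85.8079 = 92.9795 + 85.8079 = 178.787.
Reliability = 178.787 / 198.908 = 0.899.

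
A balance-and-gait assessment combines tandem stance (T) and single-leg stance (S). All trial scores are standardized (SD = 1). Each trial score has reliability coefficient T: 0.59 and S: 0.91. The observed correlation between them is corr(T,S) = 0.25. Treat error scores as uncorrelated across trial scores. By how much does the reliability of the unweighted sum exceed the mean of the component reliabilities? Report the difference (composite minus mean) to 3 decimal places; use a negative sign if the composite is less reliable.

0.050

Var(sum) = 2 + 0.5 = 2.5; true-score variance = 1.5 + 0.5 = 2; composite reliability = 0.8000.
Mean component reliability = 0.7500.
Difference = 0.8000 − 0.7500 = 0.050.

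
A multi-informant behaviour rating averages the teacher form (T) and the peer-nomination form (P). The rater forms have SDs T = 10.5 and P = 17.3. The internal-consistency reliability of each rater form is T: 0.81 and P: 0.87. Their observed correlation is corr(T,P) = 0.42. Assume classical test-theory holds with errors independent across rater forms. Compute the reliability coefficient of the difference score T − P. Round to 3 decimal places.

Var(T−P) = 10.5² + 17.3² − 2·10.5·17.3·0.42 = 409.54 − 152.586 = 256.954.
With uncorrelated errors the cross-covariances are all true-score covariance, so they carry over unchanged; only the diagonal terms shrink to ρᵢσᵢ².
True-score variance = [10.5²·0.81 + 17.3²·0.87] − 152.586 = 349.685 − 152.586 = 197.099.
Reliability = 197.099 / 256.954 = 0.767.

0.767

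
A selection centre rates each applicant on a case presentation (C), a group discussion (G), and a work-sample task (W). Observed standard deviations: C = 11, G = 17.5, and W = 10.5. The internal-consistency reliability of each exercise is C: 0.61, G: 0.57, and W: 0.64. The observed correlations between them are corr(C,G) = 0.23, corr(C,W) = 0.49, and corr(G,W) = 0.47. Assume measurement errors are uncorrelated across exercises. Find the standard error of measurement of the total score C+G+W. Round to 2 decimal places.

Var(total) = 537.5 + 374.465 = 911.965.
True-score variance = 318.933 + 374.465 = 693.398, so reliability = 0.7603.
Error variance = 911.965 − 693.398 = 218.567; SEM = √218.567 = 14.78.

14.78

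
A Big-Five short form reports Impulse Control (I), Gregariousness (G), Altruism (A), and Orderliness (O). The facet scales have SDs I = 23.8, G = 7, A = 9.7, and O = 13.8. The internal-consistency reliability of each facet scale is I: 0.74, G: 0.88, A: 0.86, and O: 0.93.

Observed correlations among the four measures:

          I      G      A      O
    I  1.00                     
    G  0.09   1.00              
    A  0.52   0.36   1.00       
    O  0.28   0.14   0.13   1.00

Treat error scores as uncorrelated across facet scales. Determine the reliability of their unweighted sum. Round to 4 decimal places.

0.8773

Var(I+G+A+O) = 23.8² + 7² + 9.7² + 13.8² + 2·[23.8·7·0.09 + 23.8·9.7·0.52 + 23.8·13.8·0.28 + 7·9.7·0.36 + 7·13.8·0.14 + 9.7·13.8·0.13] = 899.97 + 564.748 = 1464.72.
Because errors are independent across components, Cov(Tᵢ,Tⱼ) = Cov(Xᵢ,Xⱼ); the off-diagonal part of the true-score variance is the same as above.
True-score variance = [23.8²·0.74 + 7²·0.88 + 9.7²·0.86 + 13.8²·0.93] + 564.748 = 720.312 + 564.748 = 1285.06.
Reliability = 1285.06 / 1464.72 = 0.8773.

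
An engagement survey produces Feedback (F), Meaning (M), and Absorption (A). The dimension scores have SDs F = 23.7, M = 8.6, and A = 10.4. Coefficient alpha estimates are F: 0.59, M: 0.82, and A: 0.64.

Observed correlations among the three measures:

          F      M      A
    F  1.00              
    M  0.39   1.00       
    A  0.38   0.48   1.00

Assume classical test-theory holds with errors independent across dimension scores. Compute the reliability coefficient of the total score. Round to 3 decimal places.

Var(F+M+A) = 23.7² + 8.6² + 10.4² + 2·[23.7·8.6·0.39 + 23.7·10.4·0.38 + 8.6·10.4·0.48] = 743.81 + 432.167 = 1175.98.
With uncorrelated errors the cross-covariances are all true-score covariance, so they carry over unchanged; only the diagonal terms shrink to ρᵢσᵢ².
True-score variance = [23.7²·0.59 + 8.6²·0.82 + 10.4²·0.64] + 432.167 = 461.267 + 432.167 = 893.433.
Reliability = 893.433 / 1175.98 = 0.760.

0.760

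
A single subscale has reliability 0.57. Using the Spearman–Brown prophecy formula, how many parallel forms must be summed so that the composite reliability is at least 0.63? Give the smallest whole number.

k ≥ ρ*(1−ρ₁)/(ρ₁(1−ρ*)) = 0.63·0.43 / (0.57·0.37) = 1.284.
Smallest integer k = 2.

2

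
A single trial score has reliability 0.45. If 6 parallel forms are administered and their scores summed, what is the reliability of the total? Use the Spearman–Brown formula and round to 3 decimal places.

0.831

ρ_k = kρ / (1 + (k−1)ρ) = 6·0.45 / (1 + 5·0.45) = 2.700 / 3.250 = 0.831.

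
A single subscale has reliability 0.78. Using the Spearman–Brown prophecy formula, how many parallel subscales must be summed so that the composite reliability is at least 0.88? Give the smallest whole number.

3

k ≥ ρ*(1−ρ₁)/(ρ₁(1−ρ*)) = 0.88·0.22 / (0.78·0.12) = 2.068.
Smallest integer k = 3.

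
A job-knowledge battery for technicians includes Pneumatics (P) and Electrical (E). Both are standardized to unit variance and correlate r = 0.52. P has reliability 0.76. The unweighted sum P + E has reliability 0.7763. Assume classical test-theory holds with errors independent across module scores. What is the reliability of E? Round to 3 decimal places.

Var(P+E) = 2 + 2·0.52 = 3.040.
True-score variance = ρ_P + ρ_E + 2·0.52, so 0.7763 = (0.76 + ρ_E + 1.04) / 3.040.
ρ_E = 0.7763·3.040 − 0.76 − 1.04 = 0.560.

0.560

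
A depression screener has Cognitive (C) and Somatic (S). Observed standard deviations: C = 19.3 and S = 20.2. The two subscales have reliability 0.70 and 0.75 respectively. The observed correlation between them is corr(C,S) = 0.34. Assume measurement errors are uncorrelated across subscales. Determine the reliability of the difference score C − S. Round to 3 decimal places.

0.585

Var(C−S) = 19.3² + 20.2² − 2·19.3·20.2·0.34 = 780.53 − 265.105 = 515.425.
Because errors are independent across components, Cov(Tᵢ,Tⱼ) = Cov(Xᵢ,Xⱼ); the off-diagonal part of the true-score variance is the same as above.
True-score variance = [19.3²·0.70 + 20.2²·0.75] − 265.105 = 566.773 − 265.105 = 301.668.
Reliability = 301.668 / 515.425 = 0.585.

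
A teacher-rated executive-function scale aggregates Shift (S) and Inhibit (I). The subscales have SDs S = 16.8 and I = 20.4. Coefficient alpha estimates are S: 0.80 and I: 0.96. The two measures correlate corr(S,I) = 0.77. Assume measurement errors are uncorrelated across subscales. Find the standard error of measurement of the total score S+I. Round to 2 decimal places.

Var(total) = 698.4 + 527.789 = 1226.19.
True-score variance = 625.306 + 527.789 = 1153.09, so reliability = 0.9404.
Error variance = 1226.19 − 1153.09 = 73.0944; SEM = √73.0944 = 8.55.

8.55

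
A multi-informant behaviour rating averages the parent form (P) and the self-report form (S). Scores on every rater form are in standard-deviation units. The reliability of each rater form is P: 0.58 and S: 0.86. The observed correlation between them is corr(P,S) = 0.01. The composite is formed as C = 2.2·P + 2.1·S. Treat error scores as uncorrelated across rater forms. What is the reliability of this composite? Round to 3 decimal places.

0.716

Var(C) = 2.2² + 2.1² + 2·[4.62·0.01] = 9.25 + 0.0924 = 9.3424.
With uncorrelated errors the cross-covariances are all true-score covariance, so they carry over unchanged; only the diagonal terms shrink to ρᵢσᵢ².
True-score variance = [2.2²·0.58 + 2.1²·0.86] + 0.0924 = 6.5998 + 0.0924 = 6.6922.
Reliability = 6.6922 / 9.3424 = 0.716.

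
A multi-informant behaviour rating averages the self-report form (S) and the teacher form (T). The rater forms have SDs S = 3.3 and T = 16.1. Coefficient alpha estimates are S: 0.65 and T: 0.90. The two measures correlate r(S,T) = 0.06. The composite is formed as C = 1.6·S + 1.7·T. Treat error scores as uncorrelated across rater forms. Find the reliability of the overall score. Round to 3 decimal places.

0.893

Var(C) = 1.6²·3.3² + 1.7²·16.1² + 2·[2.72·3.3·16.1·0.06] = 776.995 + 17.3416 = 794.337.
Because errors are independent across components, Cov(Tᵢ,Tⱼ) = Cov(Xᵢ,Xⱼ); the off-diagonal part of the true-score variance is the same as above.
True-score variance = [1.6²·3.3²·0.65 + 1.7²·16.1²·0.90] + 17.3416 = 692.326 + 17.3416 = 709.668.
Reliability = 709.668 / 794.337 = 0.893.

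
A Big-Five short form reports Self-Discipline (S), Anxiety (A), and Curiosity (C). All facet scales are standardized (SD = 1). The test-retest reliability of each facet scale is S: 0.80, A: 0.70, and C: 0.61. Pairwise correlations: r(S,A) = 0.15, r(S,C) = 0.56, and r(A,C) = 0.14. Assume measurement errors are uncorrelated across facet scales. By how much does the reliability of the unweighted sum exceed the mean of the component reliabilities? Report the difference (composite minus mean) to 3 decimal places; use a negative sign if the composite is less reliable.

Var(sum) = 3 + 1.7 = 4.7; true-score variance = 2.11 + 1.7 = 3.81; composite reliability = 0.8106.
Mean component reliability = 0.7033.
Difference = 0.8106 − 0.7033 = 0.107.

0.107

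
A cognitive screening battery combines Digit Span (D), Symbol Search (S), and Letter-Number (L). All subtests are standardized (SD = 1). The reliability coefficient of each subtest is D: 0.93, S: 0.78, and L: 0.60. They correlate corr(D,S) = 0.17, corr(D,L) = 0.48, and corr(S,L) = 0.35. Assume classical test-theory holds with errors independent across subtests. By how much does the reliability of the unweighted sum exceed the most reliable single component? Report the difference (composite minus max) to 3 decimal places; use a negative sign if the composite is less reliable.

Var(sum) = 3 + 2 = 5; true-score variance = 2.31 + 2 = 4.31; composite reliability = 0.8620.
Max component reliability = 0.9300.
Difference = 0.8620 − 0.9300 = -0.068.

-0.068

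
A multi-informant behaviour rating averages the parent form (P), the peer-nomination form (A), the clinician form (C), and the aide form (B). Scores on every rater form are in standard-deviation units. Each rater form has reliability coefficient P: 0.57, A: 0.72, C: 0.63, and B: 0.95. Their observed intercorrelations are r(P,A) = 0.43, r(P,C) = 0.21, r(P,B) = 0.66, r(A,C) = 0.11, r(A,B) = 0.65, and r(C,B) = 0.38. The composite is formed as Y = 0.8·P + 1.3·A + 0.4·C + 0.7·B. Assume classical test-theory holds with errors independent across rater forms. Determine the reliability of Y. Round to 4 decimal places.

0.8670

Var(Y) = 0.8² + 1.3² + 0.4² + 0.7² + 2·[1.04·0.43 + 0.32·0.21 + 0.56·0.66 + 0.52·0.11 + 0.91·0.65 + 0.28·0.38] = 2.98 + 3.2782 = 6.2582.
With uncorrelated errors the cross-covariances are all true-score covariance, so they carry over unchanged; only the diagonal terms shrink to ρᵢσᵢ².
True-score variance = [0.8²·0.57 + 1.3²·0.72 + 0.4²·0.63 + 0.7²·0.95] + 3.2782 = 2.1479 + 3.2782 = 5.4261.
Reliability = 5.4261 / 6.2582 = 0.8670.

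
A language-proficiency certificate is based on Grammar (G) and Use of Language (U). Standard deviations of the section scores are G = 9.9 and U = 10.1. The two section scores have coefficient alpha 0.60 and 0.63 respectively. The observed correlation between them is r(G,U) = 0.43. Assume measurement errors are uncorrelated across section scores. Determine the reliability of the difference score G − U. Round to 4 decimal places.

0.3252

Var(G−U) = 9.9² + 10.1² − 2·9.9·10.1·0.43 = 200.02 − 85.9914 = 114.029.
Under uncorrelated errors the observed covariances equal the true-score covariances, so only the own-variance terms attenuate.
True-score variance = [9.9²·0.60 + 10.1²·0.63] − 85.9914 = 123.072 − 85.9914 = 37.0809.
Reliability = 37.0809 / 114.029 = 0.3252.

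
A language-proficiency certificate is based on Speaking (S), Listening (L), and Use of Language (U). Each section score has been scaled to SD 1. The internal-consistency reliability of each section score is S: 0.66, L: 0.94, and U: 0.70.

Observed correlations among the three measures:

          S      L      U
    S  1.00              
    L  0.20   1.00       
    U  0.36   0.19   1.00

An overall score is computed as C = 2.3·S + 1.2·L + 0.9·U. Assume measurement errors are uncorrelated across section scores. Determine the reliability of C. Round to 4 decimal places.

Var(C) = 2.3² + 1.2² + 0.9² + 2·[2.76·0.20 + 2.07·0.36 + 1.08·0.19] = 7.54 + 3.0048 = 10.5448.
With uncorrelated errors the cross-covariances are all true-score covariance, so they carry over unchanged; only the diagonal terms shrink to ρᵢσᵢ².
True-score variance = [2.3²·0.66 + 1.2²·0.94 + 0.9²·0.70] + 3.0048 = 5.412 + 3.0048 = 8.4168.
Reliability = 8.4168 / 10.5448 = 0.7982.

0.7982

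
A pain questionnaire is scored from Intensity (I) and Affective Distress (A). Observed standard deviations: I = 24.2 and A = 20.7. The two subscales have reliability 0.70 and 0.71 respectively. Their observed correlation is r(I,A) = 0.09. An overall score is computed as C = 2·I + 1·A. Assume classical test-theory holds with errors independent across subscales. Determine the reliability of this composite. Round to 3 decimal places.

Var(C) = 2²·24.2² + 20.7² + 2·[2·24.2·20.7·0.09] = 2771.05 + 180.338 = 2951.39.
Under uncorrelated errors the observed covariances equal the true-score covariances, so only the own-variance terms attenuate.
True-score variance = [2²·24.2²·0.70 + 20.7²·0.71] + 180.338 = 1944.02 + 180.338 = 2124.36.
Reliability = 2124.36 / 2951.39 = 0.720.

0.720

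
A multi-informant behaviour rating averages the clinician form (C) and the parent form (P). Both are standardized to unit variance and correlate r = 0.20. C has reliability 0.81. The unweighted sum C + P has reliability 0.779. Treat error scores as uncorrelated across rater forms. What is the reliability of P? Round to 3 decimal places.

Var(C+P) = 2 + 2·0.20 = 2.400.
True-score variance = ρ_C + ρ_P + 2·0.20, so 0.779 = (0.81 + ρ_P + 0.40) / 2.400.
ρ_P = 0.779·2.400 − 0.81 − 0.40 = 0.660.

0.660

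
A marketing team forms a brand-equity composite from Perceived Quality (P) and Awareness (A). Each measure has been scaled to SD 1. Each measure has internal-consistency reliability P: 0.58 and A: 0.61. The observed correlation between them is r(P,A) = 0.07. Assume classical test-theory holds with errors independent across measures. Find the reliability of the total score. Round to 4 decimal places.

Var(P+A) = 2 + 2·[0.07] = 2 + 0.14 = 2.14.
With uncorrelated errors the cross-covariances are all true-score covariance, so they carry over unchanged; only the diagonal terms shrink to ρᵢσᵢ².
True-score variance = [0.58 + 0.61] + 0.14 = 1.19 + 0.14 = 1.33.
Reliability = 1.33 / 2.14 = 0.6215.

0.6215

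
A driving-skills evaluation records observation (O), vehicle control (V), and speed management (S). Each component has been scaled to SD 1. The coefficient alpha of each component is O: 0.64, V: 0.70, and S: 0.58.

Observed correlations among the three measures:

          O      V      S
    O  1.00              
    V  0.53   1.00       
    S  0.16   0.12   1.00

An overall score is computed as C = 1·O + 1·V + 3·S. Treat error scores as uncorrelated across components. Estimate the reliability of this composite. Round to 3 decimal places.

0.677

Var(C) = 1 + 1 + 3² + 2·[0.53 + 3·0.16 + 3·0.12] = 11 + 2.74 = 13.74.
Under uncorrelated errors the observed covariances equal the true-score covariances, so only the own-variance terms attenuate.
True-score variance = [0.64 + 0.70 + 3²·0.58] + 2.74 = 6.56 + 2.74 = 9.3.
Reliability = 9.3 / 13.74 = 0.677.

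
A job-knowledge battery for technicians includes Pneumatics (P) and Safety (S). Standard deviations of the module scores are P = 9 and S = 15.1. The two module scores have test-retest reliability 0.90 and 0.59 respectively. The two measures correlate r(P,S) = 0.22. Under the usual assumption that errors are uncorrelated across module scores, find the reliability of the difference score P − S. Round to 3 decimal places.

0.592

Var(P−S) = 9² + 15.1² − 2·9·15.1·0.22 = 309.01 − 59.796 = 249.214.
Under uncorrelated errors the observed covariances equal the true-score covariances, so only the own-variance terms attenuate.
True-score variance = [9²·0.90 + 15.1²·0.59] − 59.796 = 207.426 − 59.796 = 147.63.
Reliability = 147.63 / 249.214 = 0.592.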